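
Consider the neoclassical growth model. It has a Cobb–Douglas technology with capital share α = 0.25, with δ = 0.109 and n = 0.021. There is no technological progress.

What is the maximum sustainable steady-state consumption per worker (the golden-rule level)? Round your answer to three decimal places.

At the golden rule, f'(k) = n + δ, so α·k^(α−1) = n + δ and k_gold = (α/(n + δ))^(1/(1−α)).
k_gold = (0.25/0.130)^(1/0.75) = 1.9231^1.3333 ≈ 2.3914
c_gold = f(k_gold) − (n + δ)·k_gold = 1.2435 − 0.130×2.3914 ≈ 0.9326

c_gold ≈ 0.933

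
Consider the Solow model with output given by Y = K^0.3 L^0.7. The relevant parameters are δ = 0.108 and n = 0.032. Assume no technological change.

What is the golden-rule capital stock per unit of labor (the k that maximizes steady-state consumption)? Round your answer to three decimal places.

The golden rule sets f'(k) = n + δ, i.e. α·k^(α−1) = n + δ.
So k^(1−α) = α / (n + δ) = 0.3 / 0.140 = 2.1429.
k_gold = 2.1429^(1/0.7) ≈ 2.9707

k_gold ≈ 2.971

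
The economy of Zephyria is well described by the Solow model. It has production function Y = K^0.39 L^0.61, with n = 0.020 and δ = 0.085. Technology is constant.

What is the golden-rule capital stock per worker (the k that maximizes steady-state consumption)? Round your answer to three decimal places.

The golden rule sets f'(k) = n + δ, i.e. α·k^(α−1) = n + δ.
So k^(1−α) = α / (n + δ) = 0.39 / 0.105 = 3.7143.
k_gold = 3.7143^(1/0.61) ≈ 8.5946

k_gold ≈ 8.595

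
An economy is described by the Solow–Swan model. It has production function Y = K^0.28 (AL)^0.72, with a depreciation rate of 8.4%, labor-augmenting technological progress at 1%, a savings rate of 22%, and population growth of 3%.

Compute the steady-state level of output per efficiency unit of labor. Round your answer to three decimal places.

y* = 1.250

In steady state, investment equals break-even investment: s·k^α = (n + g + δ)·k.
Dividing both sides by k: k^(1−α) = s / (n + g + δ).
k^0.72 = 0.22 / (0.030 + 0.010 + 0.084) = 0.22 / 0.124 = 1.7742
k* = 1.7742^(1/0.72) ≈ 2.2174
y* = (k*)^α = 2.2174^0.28 ≈ 1.2498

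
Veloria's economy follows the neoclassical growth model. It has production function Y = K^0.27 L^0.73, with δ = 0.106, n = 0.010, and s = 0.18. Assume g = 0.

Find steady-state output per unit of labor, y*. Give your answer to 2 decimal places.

In steady state, investment equals break-even investment: s·k^α = (n + δ)·k.
Rearranging, k^(1−α) = s / (n + δ).
k^0.73 = 0.18 / (0.010 + 0.106) = 0.18 / 0.116 = 1.5517
k* = 1.5517^(1/0.73) ≈ 1.8255
y* = (k*)^α = 1.8255^0.27 ≈ 1.1764

y* ≈ 1.18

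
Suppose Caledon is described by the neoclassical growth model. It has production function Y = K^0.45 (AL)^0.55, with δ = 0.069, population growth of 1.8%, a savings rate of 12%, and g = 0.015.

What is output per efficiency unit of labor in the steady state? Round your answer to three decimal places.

y* ≈ 1.142

At the steady state, Δk = 0, so s·k^α = (n + g + δ)·k.
Dividing both sides by k: k^(1−α) = s / (n + g + δ).
k^0.55 = 0.12 / (0.018 + 0.015 + 0.069) = 0.12 / 0.102 = 1.1765
k* = 1.1765^(1/0.55) ≈ 1.3438
y* = (k*)^α = 1.3438^0.45 ≈ 1.1422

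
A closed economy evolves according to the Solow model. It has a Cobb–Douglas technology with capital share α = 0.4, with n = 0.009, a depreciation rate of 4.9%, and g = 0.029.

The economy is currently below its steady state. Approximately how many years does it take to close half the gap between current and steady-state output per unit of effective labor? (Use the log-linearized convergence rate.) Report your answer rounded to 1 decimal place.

Near the steady state the convergence rate is λ = (1 − α)(n + g + δ).
λ = (1 − 0.4) × 0.087 = 0.6 × 0.087 = 0.0522
Half-life = ln 2 / λ = 0.6931 / 0.0522 ≈ 13.28 years

half-life ≈ 13.3 years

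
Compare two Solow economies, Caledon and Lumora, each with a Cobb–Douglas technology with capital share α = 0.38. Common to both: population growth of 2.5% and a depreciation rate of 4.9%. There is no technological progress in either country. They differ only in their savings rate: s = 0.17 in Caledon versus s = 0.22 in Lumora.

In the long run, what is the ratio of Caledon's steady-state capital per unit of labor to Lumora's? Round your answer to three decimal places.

Steady-state k* = [s/(n + δ)]^(1/(1−α)), so the ratio is [ (s_C/(n + δ)_C) / (s_L/(n + δ)_L) ]^1.6129.
s_C/(n + δ)_C = 0.17/0.074 = 2.2973; s_L/(n + δ)_L = 0.22/0.074 = 2.9730.
Ratio = (2.2973/2.9730)^1.6129 = 0.7727^1.6129 ≈ 0.6597

k*_C / k*_L ≈ 0.660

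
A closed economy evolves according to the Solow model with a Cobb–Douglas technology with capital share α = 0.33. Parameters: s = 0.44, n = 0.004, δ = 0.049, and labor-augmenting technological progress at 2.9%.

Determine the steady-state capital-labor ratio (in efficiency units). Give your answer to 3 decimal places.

At the steady state, Δk = 0, so s·k^α = (n + g + δ)·k.
Rearranging, k^(1−α) = s / (n + g + δ).
k^0.67 = 0.44 / (0.004 + 0.029 + 0.049) = 0.44 / 0.082 = 5.3659
k* = 5.3659^(1/0.67) ≈ 12.2749

k* ≈ 12.275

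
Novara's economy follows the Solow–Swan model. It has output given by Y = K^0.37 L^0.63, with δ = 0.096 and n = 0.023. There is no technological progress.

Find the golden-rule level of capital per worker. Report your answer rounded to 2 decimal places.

k_gold ≈ 6.05

The golden rule sets f'(k) = n + δ, i.e. α·k^(α−1) = n + δ.
So k^(1−α) = α / (n + δ) = 0.37 / 0.119 = 3.1092.
k_gold = 3.1092^(1/0.63) ≈ 6.0532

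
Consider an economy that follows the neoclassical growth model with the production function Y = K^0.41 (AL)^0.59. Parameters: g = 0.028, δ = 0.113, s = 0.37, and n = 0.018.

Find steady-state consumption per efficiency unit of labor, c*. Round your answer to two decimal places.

In steady state, investment equals break-even investment: s·k^α = (n + g + δ)·k.
Rearranging, k^(1−α) = s / (n + g + δ).
k^0.59 = 0.37 / (0.018 + 0.028 + 0.113) = 0.37 / 0.159 = 2.3270
k* = 2.3270^(1/0.59) ≈ 4.1849
y* = (k*)^α = 4.1849^0.41 ≈ 1.7984
c* = (1 − s)·y* = (1 − 0.37) × 1.7984 ≈ 1.1330

c* ≈ 1.13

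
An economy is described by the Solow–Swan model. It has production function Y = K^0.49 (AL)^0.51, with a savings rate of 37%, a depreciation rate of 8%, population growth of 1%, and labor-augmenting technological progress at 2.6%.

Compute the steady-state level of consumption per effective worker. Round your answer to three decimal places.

c* = 1.920

At the steady state, Δk = 0, so s·k^α = (n + g + δ)·k.
Rearranging, k^(1−α) = s / (n + g + δ).
k^0.51 = 0.37 / (0.010 + 0.026 + 0.080) = 0.37 / 0.116 = 3.1897
k* = 3.1897^(1/0.51) ≈ 9.7218
y* = (k*)^α = 9.7218^0.49 ≈ 3.0479
c* = (1 − s)·y* = (1 − 0.37) × 3.0479 ≈ 1.9202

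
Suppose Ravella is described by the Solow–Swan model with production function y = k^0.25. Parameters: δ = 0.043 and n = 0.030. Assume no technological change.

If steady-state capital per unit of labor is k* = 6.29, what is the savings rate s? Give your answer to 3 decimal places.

s ≈ 0.290

In steady state, investment equals break-even investment: s·k^α = (n + δ)·k.
So s / (n + δ) = (k*)^(1−α) = 6.29^0.75 = 3.9718.
Therefore s = 3.9718 × (n + δ) = 3.9718 × 0.073 = 0.2899.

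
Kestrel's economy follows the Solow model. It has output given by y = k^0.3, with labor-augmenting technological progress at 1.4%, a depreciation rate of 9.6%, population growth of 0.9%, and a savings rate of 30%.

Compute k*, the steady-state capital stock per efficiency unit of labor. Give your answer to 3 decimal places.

k* ≈ 3.747

At the steady state, Δk = 0, so s·k^α = (n + g + δ)·k.
Dividing both sides by k: k^(1−α) = s / (n + g + δ).
k^0.7 = 0.30 / (0.009 + 0.014 + 0.096) = 0.30 / 0.119 = 2.5210
k* = 2.5210^(1/0.7) ≈ 3.7469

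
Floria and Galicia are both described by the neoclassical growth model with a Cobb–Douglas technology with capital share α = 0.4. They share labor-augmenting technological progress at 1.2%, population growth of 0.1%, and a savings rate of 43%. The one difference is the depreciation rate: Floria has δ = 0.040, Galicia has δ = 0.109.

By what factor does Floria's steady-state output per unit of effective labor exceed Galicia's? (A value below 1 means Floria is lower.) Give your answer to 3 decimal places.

Steady-state y* = [s/(n + g + δ)]^(α/(1−α)), so the ratio is [ (s_F/(n + g + δ)_F) / (s_G/(n + g + δ)_G) ]^0.6667.
s_F/(n + g + δ)_F = 0.43/0.053 = 8.1132; s_G/(n + g + δ)_G = 0.43/0.122 = 3.5246.
Ratio = (8.1132/3.5246)^0.6667 = 2.3019^0.6667 ≈ 1.7434

y*_F / y*_G ≈ 1.743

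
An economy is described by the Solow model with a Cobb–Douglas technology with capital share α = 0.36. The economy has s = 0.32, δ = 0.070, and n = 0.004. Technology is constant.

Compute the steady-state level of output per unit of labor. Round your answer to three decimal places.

In steady state, investment equals break-even investment: s·k^α = (n + δ)·k.
Rearranging, k^(1−α) = s / (n + δ).
k^0.64 = 0.32 / (0.004 + 0.070) = 0.32 / 0.074 = 4.3243
k* = 4.3243^(1/0.64) ≈ 9.8541
y* = (k*)^α = 9.8541^0.36 ≈ 2.2788

y* = 2.279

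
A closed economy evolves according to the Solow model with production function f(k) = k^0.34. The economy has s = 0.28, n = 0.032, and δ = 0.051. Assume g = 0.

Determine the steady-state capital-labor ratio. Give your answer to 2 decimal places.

k* = 6.31

Steady state requires s·f(k) = (n + δ)·k, i.e. s·k^α = (n + δ)·k.
Rearranging, k^(1−α) = s / (n + δ).
k^0.66 = 0.28 / (0.032 + 0.051) = 0.28 / 0.083 = 3.3735
k* = 3.3735^(1/0.66) ≈ 6.3114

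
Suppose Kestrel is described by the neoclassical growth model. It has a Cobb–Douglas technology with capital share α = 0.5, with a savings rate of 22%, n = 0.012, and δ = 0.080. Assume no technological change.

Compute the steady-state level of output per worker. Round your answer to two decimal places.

y* = 2.39

Steady state requires s·f(k) = (n + δ)·k, i.e. s·k^α = (n + δ)·k.
Dividing both sides by k: k^(1−α) = s / (n + δ).
k^0.5 = 0.22 / (0.012 + 0.080) = 0.22 / 0.092 = 2.3913
k* = 2.3913^(1/0.5) ≈ 5.7183
y* = (k*)^α = 5.7183^0.5 ≈ 2.3913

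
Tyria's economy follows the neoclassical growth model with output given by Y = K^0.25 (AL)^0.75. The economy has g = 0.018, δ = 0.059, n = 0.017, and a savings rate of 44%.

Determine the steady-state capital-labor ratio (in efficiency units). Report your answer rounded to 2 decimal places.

In steady state, investment equals break-even investment: s·k^α = (n + g + δ)·k.
Rearranging, k^(1−α) = s / (n + g + δ).
k^0.75 = 0.44 / (0.017 + 0.018 + 0.059) = 0.44 / 0.094 = 4.6809
k* = 4.6809^(1/0.75) ≈ 7.8302

k* = 7.83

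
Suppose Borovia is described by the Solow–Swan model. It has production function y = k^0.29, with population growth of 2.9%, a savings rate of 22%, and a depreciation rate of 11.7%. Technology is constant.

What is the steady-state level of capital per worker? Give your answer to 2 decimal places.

Steady state requires s·f(k) = (n + δ)·k, i.e. s·k^α = (n + δ)·k.
Rearranging, k^(1−α) = s / (n + δ).
k^0.71 = 0.22 / (0.029 + 0.117) = 0.22 / 0.146 = 1.5068
k* = 1.5068^(1/0.71) ≈ 1.7815

k* = 1.78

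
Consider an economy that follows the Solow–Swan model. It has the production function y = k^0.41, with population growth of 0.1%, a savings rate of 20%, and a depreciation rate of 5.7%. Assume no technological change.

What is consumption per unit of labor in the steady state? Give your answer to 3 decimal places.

In steady state, investment equals break-even investment: s·k^α = (n + δ)·k.
Rearranging, k^(1−α) = s / (n + δ).
k^0.59 = 0.20 / (0.001 + 0.057) = 0.20 / 0.058 = 3.4483
k* = 3.4483^(1/0.59) ≈ 8.1507
y* = (k*)^α = 8.1507^0.41 ≈ 2.3637
c* = (1 − s)·y* = (1 − 0.20) × 2.3637 ≈ 1.8910

c* = 1.891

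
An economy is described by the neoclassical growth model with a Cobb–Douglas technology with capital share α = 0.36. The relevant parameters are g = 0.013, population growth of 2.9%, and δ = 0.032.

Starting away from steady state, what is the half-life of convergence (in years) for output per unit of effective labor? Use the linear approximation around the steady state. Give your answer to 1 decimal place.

Near the steady state the convergence rate is λ = (1 − α)(n + g + δ).
λ = (1 − 0.36) × 0.074 = 0.64 × 0.074 = 0.04736
Half-life = ln 2 / λ = 0.6931 / 0.04736 ≈ 14.63 years

half-life ≈ 14.6 years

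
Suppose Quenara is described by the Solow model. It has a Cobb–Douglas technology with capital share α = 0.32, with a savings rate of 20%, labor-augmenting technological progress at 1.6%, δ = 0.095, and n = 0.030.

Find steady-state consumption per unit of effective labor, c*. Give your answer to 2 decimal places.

Steady state requires s·f(k) = (n + g + δ)·k, i.e. s·k^α = (n + g + δ)·k.
Rearranging, k^(1−α) = s / (n + g + δ).
k^0.68 = 0.20 / (0.030 + 0.016 + 0.095) = 0.20 / 0.141 = 1.4184
k* = 1.4184^(1/0.68) ≈ 1.6720
y* = (k*)^α = 1.6720^0.32 ≈ 1.1788
c* = (1 − s)·y* = (1 − 0.20) × 1.1788 ≈ 0.9430

c* ≈ 0.94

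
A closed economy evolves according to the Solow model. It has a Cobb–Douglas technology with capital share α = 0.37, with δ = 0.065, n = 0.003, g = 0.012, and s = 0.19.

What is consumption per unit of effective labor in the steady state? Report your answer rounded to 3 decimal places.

Steady state requires s·f(k) = (n + g + δ)·k, i.e. s·k^α = (n + g + δ)·k.
Rearranging, k^(1−α) = s / (n + g + δ).
k^0.63 = 0.19 / (0.003 + 0.012 + 0.065) = 0.19 / 0.080 = 2.3750
k* = 2.3750^(1/0.63) ≈ 3.9472
y* = (k*)^α = 3.9472^0.37 ≈ 1.6620
c* = (1 − s)·y* = (1 − 0.19) × 1.6620 ≈ 1.3462

c* = 1.346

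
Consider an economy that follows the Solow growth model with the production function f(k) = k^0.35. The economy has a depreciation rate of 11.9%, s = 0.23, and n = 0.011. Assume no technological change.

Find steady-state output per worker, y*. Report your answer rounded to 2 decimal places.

y* ≈ 1.36

In steady state, investment equals break-even investment: s·k^α = (n + δ)·k.
Dividing both sides by k: k^(1−α) = s / (n + δ).
k^0.65 = 0.23 / (0.011 + 0.119) = 0.23 / 0.130 = 1.7692
k* = 1.7692^(1/0.65) ≈ 2.4054
y* = (k*)^α = 2.4054^0.35 ≈ 1.3596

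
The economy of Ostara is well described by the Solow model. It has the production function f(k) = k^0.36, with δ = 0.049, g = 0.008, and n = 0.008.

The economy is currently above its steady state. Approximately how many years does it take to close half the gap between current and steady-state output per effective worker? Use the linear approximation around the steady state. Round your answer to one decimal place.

half-life ≈ 16.7 years

Near the steady state the convergence rate is λ = (1 − α)(n + g + δ).
λ = (1 − 0.36) × 0.065 = 0.64 × 0.065 = 0.0416
Half-life = ln 2 / λ = 0.6931 / 0.0416 ≈ 16.66 years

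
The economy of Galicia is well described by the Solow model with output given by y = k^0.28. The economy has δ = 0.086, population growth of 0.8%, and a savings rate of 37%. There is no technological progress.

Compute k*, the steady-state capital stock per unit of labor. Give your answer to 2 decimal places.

k* = 6.71

At the steady state, Δk = 0, so s·k^α = (n + δ)·k.
Dividing both sides by k: k^(1−α) = s / (n + δ).
k^0.72 = 0.37 / (0.008 + 0.086) = 0.37 / 0.094 = 3.9362
k* = 3.9362^(1/0.72) ≈ 6.7065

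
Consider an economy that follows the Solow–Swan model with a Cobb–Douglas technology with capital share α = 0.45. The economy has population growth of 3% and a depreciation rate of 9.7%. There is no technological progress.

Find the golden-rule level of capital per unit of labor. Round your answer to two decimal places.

k_gold ≈ 9.98

The golden rule sets f'(k) = n + δ, i.e. α·k^(α−1) = n + δ.
So k^(1−α) = α / (n + δ) = 0.45 / 0.127 = 3.5433.
k_gold = 3.5433^(1/0.55) ≈ 9.9752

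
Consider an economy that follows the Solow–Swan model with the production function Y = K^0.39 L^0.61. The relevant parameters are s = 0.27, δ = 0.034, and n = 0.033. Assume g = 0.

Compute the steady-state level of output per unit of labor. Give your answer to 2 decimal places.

y* ≈ 2.44

At the steady state, Δk = 0, so s·k^α = (n + δ)·k.
Rearranging, k^(1−α) = s / (n + δ).
k^0.61 = 0.27 / (0.033 + 0.034) = 0.27 / 0.067 = 4.0299
k* = 4.0299^(1/0.61) ≈ 9.8239
y* = (k*)^α = 9.8239^0.39 ≈ 2.4378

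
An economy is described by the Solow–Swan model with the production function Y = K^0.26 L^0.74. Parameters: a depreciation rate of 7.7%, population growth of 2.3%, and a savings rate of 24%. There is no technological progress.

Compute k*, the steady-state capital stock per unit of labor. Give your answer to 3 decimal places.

k* = 3.264

In steady state, investment equals break-even investment: s·k^α = (n + δ)·k.
Rearranging, k^(1−α) = s / (n + δ).
k^0.74 = 0.24 / (0.023 + 0.077) = 0.24 / 0.100 = 2.4000
k* = 2.4000^(1/0.74) ≈ 3.2644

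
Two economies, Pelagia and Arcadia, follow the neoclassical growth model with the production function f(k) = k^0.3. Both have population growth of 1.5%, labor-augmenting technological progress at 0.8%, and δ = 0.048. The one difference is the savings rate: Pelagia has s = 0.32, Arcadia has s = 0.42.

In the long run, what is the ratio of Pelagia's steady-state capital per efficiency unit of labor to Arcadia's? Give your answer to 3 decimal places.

k*_P / k*_A ≈ 0.678

Steady-state k* = [s/(n + g + δ)]^(1/(1−α)), so the ratio is [ (s_P/(n + g + δ)_P) / (s_A/(n + g + δ)_A) ]^1.4286.
s_P/(n + g + δ)_P = 0.32/0.071 = 4.5070; s_A/(n + g + δ)_A = 0.42/0.071 = 5.9155.
Ratio = (4.5070/5.9155)^1.4286 = 0.7619^1.4286 ≈ 0.6781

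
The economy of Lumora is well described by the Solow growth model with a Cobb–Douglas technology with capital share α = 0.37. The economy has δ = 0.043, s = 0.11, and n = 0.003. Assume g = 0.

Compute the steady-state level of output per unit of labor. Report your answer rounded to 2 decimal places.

y* ≈ 1.67

In steady state, investment equals break-even investment: s·k^α = (n + δ)·k.
Rearranging, k^(1−α) = s / (n + δ).
k^0.63 = 0.11 / (0.003 + 0.043) = 0.11 / 0.046 = 2.3913
k* = 2.3913^(1/0.63) ≈ 3.9903
y* = (k*)^α = 3.9903^0.37 ≈ 1.6687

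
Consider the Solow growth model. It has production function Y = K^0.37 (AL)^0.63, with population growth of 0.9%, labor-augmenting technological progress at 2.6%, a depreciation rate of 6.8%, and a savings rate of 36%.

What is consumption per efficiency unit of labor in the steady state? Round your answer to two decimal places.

At the steady state, Δk = 0, so s·k^α = (n + g + δ)·k.
Rearranging, k^(1−α) = s / (n + g + δ).
k^0.63 = 0.36 / (0.009 + 0.026 + 0.068) = 0.36 / 0.103 = 3.4951
k* = 3.4951^(1/0.63) ≈ 7.2884
y* = (k*)^α = 7.2884^0.37 ≈ 2.0853
c* = (1 − s)·y* = (1 − 0.36) × 2.0853 ≈ 1.3346

c* = 1.33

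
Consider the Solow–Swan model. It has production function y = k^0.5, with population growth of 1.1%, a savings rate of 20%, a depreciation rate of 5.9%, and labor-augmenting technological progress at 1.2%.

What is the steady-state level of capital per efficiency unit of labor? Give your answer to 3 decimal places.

In steady state, investment equals break-even investment: s·k^α = (n + g + δ)·k.
Rearranging, k^(1−α) = s / (n + g + δ).
k^0.5 = 0.20 / (0.011 + 0.012 + 0.059) = 0.20 / 0.082 = 2.4390
k* = 2.4390^(1/0.5) ≈ 5.9487

k* ≈ 5.949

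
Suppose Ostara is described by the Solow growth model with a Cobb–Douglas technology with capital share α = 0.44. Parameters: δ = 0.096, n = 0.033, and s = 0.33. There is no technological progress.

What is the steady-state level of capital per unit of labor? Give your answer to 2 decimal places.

Steady state requires s·f(k) = (n + δ)·k, i.e. s·k^α = (n + δ)·k.
Rearranging, k^(1−α) = s / (n + δ).
k^0.56 = 0.33 / (0.033 + 0.096) = 0.33 / 0.129 = 2.5581
k* = 2.5581^(1/0.56) ≈ 5.3509

k* = 5.35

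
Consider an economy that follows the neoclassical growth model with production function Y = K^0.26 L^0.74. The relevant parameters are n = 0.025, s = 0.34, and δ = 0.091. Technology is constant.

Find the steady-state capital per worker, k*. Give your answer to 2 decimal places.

In steady state, investment equals break-even investment: s·k^α = (n + δ)·k.
Rearranging, k^(1−α) = s / (n + δ).
k^0.74 = 0.34 / (0.025 + 0.091) = 0.34 / 0.116 = 2.9310
k* = 2.9310^(1/0.74) ≈ 4.2766

k* ≈ 4.28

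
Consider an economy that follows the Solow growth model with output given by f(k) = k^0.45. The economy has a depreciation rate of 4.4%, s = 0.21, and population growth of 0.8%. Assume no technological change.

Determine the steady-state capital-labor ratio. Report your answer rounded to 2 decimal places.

At the steady state, Δk = 0, so s·k^α = (n + δ)·k.
Dividing both sides by k: k^(1−α) = s / (n + δ).
k^0.55 = 0.21 / (0.008 + 0.044) = 0.21 / 0.052 = 4.0385
k* = 4.0385^(1/0.55) ≈ 12.6537

k* = 12.65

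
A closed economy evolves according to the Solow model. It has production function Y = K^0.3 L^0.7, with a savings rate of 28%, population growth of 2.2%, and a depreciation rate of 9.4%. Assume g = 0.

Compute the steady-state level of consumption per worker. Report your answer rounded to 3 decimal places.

Steady state requires s·f(k) = (n + δ)·k, i.e. s·k^α = (n + δ)·k.
Rearranging, k^(1−α) = s / (n + δ).
k^0.7 = 0.28 / (0.022 + 0.094) = 0.28 / 0.116 = 2.4138
k* = 2.4138^(1/0.7) ≈ 3.5214
y* = (k*)^α = 3.5214^0.3 ≈ 1.4589
c* = (1 − s)·y* = (1 − 0.28) × 1.4589 ≈ 1.0504

c* = 1.050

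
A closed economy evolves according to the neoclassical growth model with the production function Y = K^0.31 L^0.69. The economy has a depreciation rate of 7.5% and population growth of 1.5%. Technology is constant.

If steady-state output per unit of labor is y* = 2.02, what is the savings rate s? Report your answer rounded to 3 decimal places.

In steady state, investment equals break-even investment: s·k^α = (n + δ)·k.
Since y* = [s/(n + δ)]^(α/(1−α)), we have s/(n + δ) = (y*)^((1−α)/α) = 2.02^2.2258 = 4.7825.
Therefore s = 4.7825 × (n + δ) = 4.7825 × 0.090 = 0.4304.

s ≈ 0.430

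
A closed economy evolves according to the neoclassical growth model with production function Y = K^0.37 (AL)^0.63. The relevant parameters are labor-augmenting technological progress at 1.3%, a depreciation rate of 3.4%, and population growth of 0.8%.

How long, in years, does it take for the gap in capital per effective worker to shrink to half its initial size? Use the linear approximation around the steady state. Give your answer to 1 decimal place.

Near the steady state the convergence rate is λ = (1 − α)(n + g + δ).
λ = (1 − 0.37) × 0.055 = 0.63 × 0.055 = 0.03465
Half-life = ln 2 / λ = 0.6931 / 0.03465 ≈ 20.00 years

about 20.0 years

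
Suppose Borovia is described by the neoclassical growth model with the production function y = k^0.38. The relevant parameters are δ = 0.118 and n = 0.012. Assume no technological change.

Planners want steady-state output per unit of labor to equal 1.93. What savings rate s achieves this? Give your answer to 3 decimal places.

s ≈ 0.380

Steady state requires s·f(k) = (n + δ)·k, i.e. s·k^α = (n + δ)·k.
Since y* = [s/(n + δ)]^(α/(1−α)), we have s/(n + δ) = (y*)^((1−α)/α) = 1.93^1.6316 = 2.9236.
Therefore s = 2.9236 × (n + δ) = 2.9236 × 0.130 = 0.3801.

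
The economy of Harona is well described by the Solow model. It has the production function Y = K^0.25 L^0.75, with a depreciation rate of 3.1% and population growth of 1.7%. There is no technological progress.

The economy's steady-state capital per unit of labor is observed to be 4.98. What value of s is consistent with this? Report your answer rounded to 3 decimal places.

Steady state requires s·f(k) = (n + δ)·k, i.e. s·k^α = (n + δ)·k.
So s / (n + δ) = (k*)^(1−α) = 4.98^0.75 = 3.3337.
Therefore s = 3.3337 × (n + δ) = 3.3337 × 0.048 = 0.1600.

s ≈ 0.160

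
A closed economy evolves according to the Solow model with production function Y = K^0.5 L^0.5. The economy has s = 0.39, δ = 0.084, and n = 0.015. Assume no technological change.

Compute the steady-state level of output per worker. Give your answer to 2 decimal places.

y* = 3.94

In steady state, investment equals break-even investment: s·k^α = (n + δ)·k.
Dividing both sides by k: k^(1−α) = s / (n + δ).
k^0.5 = 0.39 / (0.015 + 0.084) = 0.39 / 0.099 = 3.9394
k* = 3.9394^(1/0.5) ≈ 15.5189
y* = (k*)^α = 15.5189^0.5 ≈ 3.9394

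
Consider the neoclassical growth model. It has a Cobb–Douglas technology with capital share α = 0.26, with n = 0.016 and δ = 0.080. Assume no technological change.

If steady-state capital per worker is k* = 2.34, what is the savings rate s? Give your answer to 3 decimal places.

Steady state requires s·f(k) = (n + δ)·k, i.e. s·k^α = (n + δ)·k.
So s / (n + δ) = (k*)^(1−α) = 2.34^0.74 = 1.8759.
Therefore s = 1.8759 × (n + δ) = 1.8759 × 0.096 = 0.1801.

s ≈ 0.180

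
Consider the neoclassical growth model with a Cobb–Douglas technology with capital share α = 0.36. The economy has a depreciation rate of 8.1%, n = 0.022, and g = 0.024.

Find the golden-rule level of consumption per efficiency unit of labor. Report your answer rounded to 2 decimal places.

At the golden rule, f'(k) = n + g + δ, so α·k^(α−1) = n + g + δ and k_gold = (α/(n + g + δ))^(1/(1−α)).
k_gold = (0.36/0.127)^(1/0.64) = 2.8346^1.5625 ≈ 5.0935
c_gold = f(k_gold) − (n + g + δ)·k_gold = 1.7969 − 0.127×5.0935 ≈ 1.1500

c_gold ≈ 1.15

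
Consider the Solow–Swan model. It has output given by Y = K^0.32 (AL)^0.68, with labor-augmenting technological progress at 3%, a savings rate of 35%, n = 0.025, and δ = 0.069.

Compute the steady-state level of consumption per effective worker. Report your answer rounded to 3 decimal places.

Steady state requires s·f(k) = (n + g + δ)·k, i.e. s·k^α = (n + g + δ)·k.
Dividing both sides by k: k^(1−α) = s / (n + g + δ).
k^0.68 = 0.35 / (0.025 + 0.030 + 0.069) = 0.35 / 0.124 = 2.8226
k* = 2.8226^(1/0.68) ≈ 4.5996
y* = (k*)^α = 4.5996^0.32 ≈ 1.6296
c* = (1 − s)·y* = (1 − 0.35) × 1.6296 ≈ 1.0592

c* = 1.059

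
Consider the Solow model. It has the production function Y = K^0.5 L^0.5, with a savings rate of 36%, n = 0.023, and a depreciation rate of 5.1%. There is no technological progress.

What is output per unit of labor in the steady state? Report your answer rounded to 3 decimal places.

In steady state, investment equals break-even investment: s·k^α = (n + δ)·k.
Dividing both sides by k: k^(1−α) = s / (n + δ).
k^0.5 = 0.36 / (0.023 + 0.051) = 0.36 / 0.074 = 4.8649
k* = 4.8649^(1/0.5) ≈ 23.6673
y* = (k*)^α = 23.6673^0.5 ≈ 4.8649

y* ≈ 4.865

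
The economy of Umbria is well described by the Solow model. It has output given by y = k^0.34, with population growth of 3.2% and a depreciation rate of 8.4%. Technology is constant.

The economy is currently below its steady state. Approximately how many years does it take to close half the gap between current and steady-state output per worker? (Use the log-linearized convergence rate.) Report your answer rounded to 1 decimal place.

t_½ ≈ 9.1 years

Near the steady state the convergence rate is λ = (1 − α)(n + δ).
λ = (1 − 0.34) × 0.116 = 0.66 × 0.116 = 0.07656
Half-life = ln 2 / λ = 0.6931 / 0.07656 ≈ 9.05 years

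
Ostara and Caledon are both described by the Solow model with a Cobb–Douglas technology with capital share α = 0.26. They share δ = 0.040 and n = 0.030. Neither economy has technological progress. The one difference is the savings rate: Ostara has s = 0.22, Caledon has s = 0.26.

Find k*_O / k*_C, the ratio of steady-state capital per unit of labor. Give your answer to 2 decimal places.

k*_O / k*_C ≈ 0.80

Steady-state k* = [s/(n + δ)]^(1/(1−α)), so the ratio is [ (s_O/(n + δ)_O) / (s_C/(n + δ)_C) ]^1.3514.
s_O/(n + δ)_O = 0.22/0.070 = 3.1429; s_C/(n + δ)_C = 0.26/0.070 = 3.7143.
Ratio = (3.1429/3.7143)^1.3514 = 0.8462^1.3514 ≈ 0.7980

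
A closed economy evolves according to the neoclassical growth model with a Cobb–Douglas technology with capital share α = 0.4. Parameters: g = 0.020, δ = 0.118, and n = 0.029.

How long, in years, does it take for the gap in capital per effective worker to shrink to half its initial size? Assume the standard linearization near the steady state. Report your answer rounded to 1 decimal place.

t_½ ≈ 6.9 years

Near the steady state the convergence rate is λ = (1 − α)(n + g + δ).
λ = (1 − 0.4) × 0.167 = 0.6 × 0.167 = 0.1002
Half-life = ln 2 / λ = 0.6931 / 0.1002 ≈ 6.92 years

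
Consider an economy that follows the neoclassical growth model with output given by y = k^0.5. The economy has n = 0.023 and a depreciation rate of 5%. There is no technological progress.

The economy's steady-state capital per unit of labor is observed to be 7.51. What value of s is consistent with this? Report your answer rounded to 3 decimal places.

At the steady state, Δk = 0, so s·k^α = (n + δ)·k.
So s / (n + δ) = (k*)^(1−α) = 7.51^0.5 = 2.7404.
Therefore s = 2.7404 × (n + δ) = 2.7404 × 0.073 = 0.2000.

s ≈ 0.200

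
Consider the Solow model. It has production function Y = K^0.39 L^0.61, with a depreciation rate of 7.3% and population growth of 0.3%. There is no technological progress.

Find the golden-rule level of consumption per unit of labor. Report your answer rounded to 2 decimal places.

c_gold ≈ 1.74

At the golden rule, f'(k) = n + δ, so α·k^(α−1) = n + δ and k_gold = (α/(n + δ))^(1/(1−α)).
k_gold = (0.39/0.076)^(1/0.61) = 5.1316^1.6393 ≈ 14.5988
c_gold = f(k_gold) − (n + δ)·k_gold = 2.8450 − 0.076×14.5988 ≈ 1.7355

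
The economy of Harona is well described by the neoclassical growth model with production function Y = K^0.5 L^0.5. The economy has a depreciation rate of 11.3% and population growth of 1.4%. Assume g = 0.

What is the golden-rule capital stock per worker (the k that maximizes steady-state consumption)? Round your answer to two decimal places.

k_gold ≈ 15.50

The golden rule sets f'(k) = n + δ, i.e. α·k^(α−1) = n + δ.
So k^(1−α) = α / (n + δ) = 0.5 / 0.127 = 3.9370.
k_gold = 3.9370^(1/0.5) ≈ 15.5000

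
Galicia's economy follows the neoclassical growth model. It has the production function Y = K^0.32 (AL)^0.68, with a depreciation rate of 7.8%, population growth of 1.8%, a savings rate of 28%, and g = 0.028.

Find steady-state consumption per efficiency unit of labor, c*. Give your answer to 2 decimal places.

c* = 1.06

Steady state requires s·f(k) = (n + g + δ)·k, i.e. s·k^α = (n + g + δ)·k.
Rearranging, k^(1−α) = s / (n + g + δ).
k^0.68 = 0.28 / (0.018 + 0.028 + 0.078) = 0.28 / 0.124 = 2.2581
k* = 2.2581^(1/0.68) ≈ 3.3129
y* = (k*)^α = 3.3129^0.32 ≈ 1.4671
c* = (1 − s)·y* = (1 − 0.28) × 1.4671 ≈ 1.0563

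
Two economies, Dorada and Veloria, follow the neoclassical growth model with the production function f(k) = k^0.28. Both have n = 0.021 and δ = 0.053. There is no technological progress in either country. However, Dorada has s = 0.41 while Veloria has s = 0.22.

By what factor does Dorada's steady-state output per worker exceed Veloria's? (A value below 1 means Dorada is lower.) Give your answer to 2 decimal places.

Steady-state y* = [s/(n + δ)]^(α/(1−α)), so the ratio is [ (s_D/(n + δ)_D) / (s_V/(n + δ)_V) ]^0.3889.
s_D/(n + δ)_D = 0.41/0.074 = 5.5405; s_V/(n + δ)_V = 0.22/0.074 = 2.9730.
Ratio = (5.5405/2.9730)^0.3889 = 1.8636^0.3889 ≈ 1.2739

y*_D / y*_V ≈ 1.27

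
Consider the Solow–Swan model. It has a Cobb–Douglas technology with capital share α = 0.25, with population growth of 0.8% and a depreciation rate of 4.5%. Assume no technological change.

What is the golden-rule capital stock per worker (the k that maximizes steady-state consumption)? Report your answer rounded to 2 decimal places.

k_gold ≈ 7.91

The golden rule sets f'(k) = n + δ, i.e. α·k^(α−1) = n + δ.
So k^(1−α) = α / (n + δ) = 0.25 / 0.053 = 4.7170.
k_gold = 4.7170^(1/0.75) ≈ 7.9108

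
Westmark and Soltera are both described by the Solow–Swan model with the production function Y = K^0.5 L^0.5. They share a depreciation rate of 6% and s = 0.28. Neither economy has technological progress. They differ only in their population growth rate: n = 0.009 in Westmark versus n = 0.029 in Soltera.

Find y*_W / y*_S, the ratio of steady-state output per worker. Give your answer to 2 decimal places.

Steady-state y* = [s/(n + δ)]^(α/(1−α)), so the ratio is [ (s_W/(n + δ)_W) / (s_S/(n + δ)_S) ]^1.
s_W/(n + δ)_W = 0.28/0.069 = 4.0580; s_S/(n + δ)_S = 0.28/0.089 = 3.1461.
Ratio = (4.0580/3.1461)^1 = 1.2899^1 ≈ 1.2899

ratio ≈ 1.29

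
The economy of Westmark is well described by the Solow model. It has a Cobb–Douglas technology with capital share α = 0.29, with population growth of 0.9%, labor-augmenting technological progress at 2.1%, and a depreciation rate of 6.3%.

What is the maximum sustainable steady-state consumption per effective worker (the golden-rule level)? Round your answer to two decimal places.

At the golden rule, f'(k) = n + g + δ, so α·k^(α−1) = n + g + δ and k_gold = (α/(n + g + δ))^(1/(1−α)).
k_gold = (0.29/0.093)^(1/0.71) = 3.1183^1.4085 ≈ 4.9623
c_gold = f(k_gold) − (n + g + δ)·k_gold = 1.5913 − 0.093×4.9623 ≈ 1.1298

c_gold ≈ 1.13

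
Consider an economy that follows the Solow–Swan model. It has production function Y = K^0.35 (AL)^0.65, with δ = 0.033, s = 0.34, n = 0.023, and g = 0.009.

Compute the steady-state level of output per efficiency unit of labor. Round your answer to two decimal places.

y* ≈ 2.44

Steady state requires s·f(k) = (n + g + δ)·k, i.e. s·k^α = (n + g + δ)·k.
Dividing both sides by k: k^(1−α) = s / (n + g + δ).
k^0.65 = 0.34 / (0.023 + 0.009 + 0.033) = 0.34 / 0.065 = 5.2308
k* = 5.2308^(1/0.65) ≈ 12.7494
y* = (k*)^α = 12.7494^0.35 ≈ 2.4374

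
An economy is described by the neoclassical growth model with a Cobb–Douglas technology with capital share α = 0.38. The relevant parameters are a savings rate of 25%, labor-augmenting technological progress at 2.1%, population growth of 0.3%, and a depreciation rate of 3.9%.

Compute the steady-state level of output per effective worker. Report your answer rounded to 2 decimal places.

In steady state, investment equals break-even investment: s·k^α = (n + g + δ)·k.
Dividing both sides by k: k^(1−α) = s / (n + g + δ).
k^0.62 = 0.25 / (0.003 + 0.021 + 0.039) = 0.25 / 0.063 = 3.9683
k* = 3.9683^(1/0.62) ≈ 9.2362
y* = (k*)^α = 9.2362^0.38 ≈ 2.3275

y* = 2.33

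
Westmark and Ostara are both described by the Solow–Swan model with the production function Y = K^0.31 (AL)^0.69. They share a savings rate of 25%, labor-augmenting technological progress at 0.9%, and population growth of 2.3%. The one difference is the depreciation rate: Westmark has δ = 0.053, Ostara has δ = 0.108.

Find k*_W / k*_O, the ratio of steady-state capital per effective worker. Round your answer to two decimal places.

Steady-state k* = [s/(n + g + δ)]^(1/(1−α)), so the ratio is [ (s_W/(n + g + δ)_W) / (s_O/(n + g + δ)_O) ]^1.4493.
s_W/(n + g + δ)_W = 0.25/0.085 = 2.9412; s_O/(n + g + δ)_O = 0.25/0.140 = 1.7857.
Ratio = (2.9412/1.7857)^1.4493 = 1.6471^1.4493 ≈ 2.0611

ratio ≈ 2.06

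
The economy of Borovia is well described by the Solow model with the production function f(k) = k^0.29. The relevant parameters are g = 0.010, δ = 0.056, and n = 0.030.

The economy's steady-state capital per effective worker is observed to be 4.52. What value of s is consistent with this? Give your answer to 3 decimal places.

In steady state, investment equals break-even investment: s·k^α = (n + g + δ)·k.
So s / (n + g + δ) = (k*)^(1−α) = 4.52^0.71 = 2.9184.
Therefore s = 2.9184 × (n + g + δ) = 2.9184 × 0.096 = 0.2802.

s ≈ 0.280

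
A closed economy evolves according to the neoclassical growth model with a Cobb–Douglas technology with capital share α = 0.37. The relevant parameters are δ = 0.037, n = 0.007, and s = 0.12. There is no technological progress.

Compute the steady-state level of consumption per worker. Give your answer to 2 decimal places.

Steady state requires s·f(k) = (n + δ)·k, i.e. s·k^α = (n + δ)·k.
Dividing both sides by k: k^(1−α) = s / (n + δ).
k^0.63 = 0.12 / (0.007 + 0.037) = 0.12 / 0.044 = 2.7273
k* = 2.7273^(1/0.63) ≈ 4.9163
y* = (k*)^α = 4.9163^0.37 ≈ 1.8026
c* = (1 − s)·y* = (1 − 0.12) × 1.8026 ≈ 1.5863

c* ≈ 1.59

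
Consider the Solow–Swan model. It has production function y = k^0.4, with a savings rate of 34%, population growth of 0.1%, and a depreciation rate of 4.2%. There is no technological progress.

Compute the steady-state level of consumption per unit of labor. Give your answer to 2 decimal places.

Steady state requires s·f(k) = (n + δ)·k, i.e. s·k^α = (n + δ)·k.
Rearranging, k^(1−α) = s / (n + δ).
k^0.6 = 0.34 / (0.001 + 0.042) = 0.34 / 0.043 = 7.9070
k* = 7.9070^(1/0.6) ≈ 31.3824
y* = (k*)^α = 31.3824^0.4 ≈ 3.9689
c* = (1 − s)·y* = (1 − 0.34) × 3.9689 ≈ 2.6195

c* ≈ 2.62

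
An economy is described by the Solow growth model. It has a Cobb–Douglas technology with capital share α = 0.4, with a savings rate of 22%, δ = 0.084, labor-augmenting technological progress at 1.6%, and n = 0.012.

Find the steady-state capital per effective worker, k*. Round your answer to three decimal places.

k* = 3.081

Steady state requires s·f(k) = (n + g + δ)·k, i.e. s·k^α = (n + g + δ)·k.
Rearranging, k^(1−α) = s / (n + g + δ).
k^0.6 = 0.22 / (0.012 + 0.016 + 0.084) = 0.22 / 0.112 = 1.9643
k* = 1.9643^(1/0.6) ≈ 3.0809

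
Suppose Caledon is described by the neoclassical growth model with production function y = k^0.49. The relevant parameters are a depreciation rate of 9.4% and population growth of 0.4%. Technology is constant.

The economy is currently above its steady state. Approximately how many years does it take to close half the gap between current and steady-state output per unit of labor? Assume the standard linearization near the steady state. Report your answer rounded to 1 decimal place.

about 13.9 years

Near the steady state the convergence rate is λ = (1 − α)(n + δ).
λ = (1 − 0.49) × 0.098 = 0.51 × 0.098 = 0.04998
Half-life = ln 2 / λ = 0.6931 / 0.04998 ≈ 13.87 years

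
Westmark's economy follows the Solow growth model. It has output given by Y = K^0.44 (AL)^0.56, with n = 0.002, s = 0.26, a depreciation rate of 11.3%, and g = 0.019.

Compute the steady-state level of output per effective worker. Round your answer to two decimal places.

y* = 1.68

In steady state, investment equals break-even investment: s·k^α = (n + g + δ)·k.
Dividing both sides by k: k^(1−α) = s / (n + g + δ).
k^0.56 = 0.26 / (0.002 + 0.019 + 0.113) = 0.26 / 0.134 = 1.9403
k* = 1.9403^(1/0.56) ≈ 3.2663
y* = (k*)^α = 3.2663^0.44 ≈ 1.6834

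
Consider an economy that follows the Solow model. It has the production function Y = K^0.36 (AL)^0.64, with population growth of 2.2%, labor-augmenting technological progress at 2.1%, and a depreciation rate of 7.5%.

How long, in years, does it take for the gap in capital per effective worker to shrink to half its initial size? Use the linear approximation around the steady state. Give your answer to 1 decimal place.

about 9.2 years

Near the steady state the convergence rate is λ = (1 − α)(n + g + δ).
λ = (1 − 0.36) × 0.118 = 0.64 × 0.118 = 0.07552
Half-life = ln 2 / λ = 0.6931 / 0.07552 ≈ 9.18 years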